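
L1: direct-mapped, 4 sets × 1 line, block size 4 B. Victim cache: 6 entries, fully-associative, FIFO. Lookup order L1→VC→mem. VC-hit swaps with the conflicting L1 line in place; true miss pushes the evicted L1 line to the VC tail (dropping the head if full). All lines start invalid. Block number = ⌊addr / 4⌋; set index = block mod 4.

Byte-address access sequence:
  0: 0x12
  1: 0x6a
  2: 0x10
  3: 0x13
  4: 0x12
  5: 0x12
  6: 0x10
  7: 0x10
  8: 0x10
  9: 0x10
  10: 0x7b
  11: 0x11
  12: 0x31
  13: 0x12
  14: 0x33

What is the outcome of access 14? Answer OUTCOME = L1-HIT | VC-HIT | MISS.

0: 0x12 (blk 4, set 0) → MISS  vc=[]
1: 0x6a (blk 26, set 2) → MISS  vc=[]
2: 0x10 (blk 4, set 0) → L1-HIT  vc=[]
3: 0x13 (blk 4, set 0) → L1-HIT  vc=[]
4: 0x12 (blk 4, set 0) → L1-HIT  vc=[]
5: 0x12 (blk 4, set 0) → L1-HIT  vc=[]
6: 0x10 (blk 4, set 0) → L1-HIT  vc=[]
7: 0x10 (blk 4, set 0) → L1-HIT  vc=[]
8: 0x10 (blk 4, set 0) → L1-HIT  vc=[]
9: 0x10 (blk 4, set 0) → L1-HIT  vc=[]
10: 0x7b (blk 30, set 2) → MISS  vc=[26]
11: 0x11 (blk 4, set 0) → L1-HIT  vc=[26]
12: 0x31 (blk 12, set 0) → MISS  vc=[26, 4]
13: 0x12 (blk 4, set 0) → VC-HIT  vc=[26, 12]
14: 0x33 (blk 12, set 0) → VC-HIT  vc=[26, 4]

OUTCOME = VC-HIT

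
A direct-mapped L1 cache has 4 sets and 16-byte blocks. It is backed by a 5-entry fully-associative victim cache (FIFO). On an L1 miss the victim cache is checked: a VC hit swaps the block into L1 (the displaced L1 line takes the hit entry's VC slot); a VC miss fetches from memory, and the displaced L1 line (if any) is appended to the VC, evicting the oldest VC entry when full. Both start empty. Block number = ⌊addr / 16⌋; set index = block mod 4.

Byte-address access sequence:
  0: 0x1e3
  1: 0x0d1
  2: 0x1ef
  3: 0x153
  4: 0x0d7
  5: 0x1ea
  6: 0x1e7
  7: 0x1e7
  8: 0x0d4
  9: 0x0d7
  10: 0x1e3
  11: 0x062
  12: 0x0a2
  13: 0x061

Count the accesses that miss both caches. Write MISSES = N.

MISSES = 5

0: 0x1e3 (blk 30, set 2) → MISS  vc=[]
1: 0xd1 (blk 13, set 1) → MISS  vc=[]
2: 0x1ef (blk 30, set 2) → L1-HIT  vc=[]
3: 0x153 (blk 21, set 1) → MISS  vc=[13]
4: 0xd7 (blk 13, set 1) → VC-HIT  vc=[21]
5: 0x1ea (blk 30, set 2) → L1-HIT  vc=[21]
6: 0x1e7 (blk 30, set 2) → L1-HIT  vc=[21]
7: 0x1e7 (blk 30, set 2) → L1-HIT  vc=[21]
8: 0xd4 (blk 13, set 1) → L1-HIT  vc=[21]
9: 0xd7 (blk 13, set 1) → L1-HIT  vc=[21]
10: 0x1e3 (blk 30, set 2) → L1-HIT  vc=[21]
11: 0x62 (blk 6, set 2) → MISS  vc=[21, 30]
12: 0xa2 (blk 10, set 2) → MISS  vc=[21, 30, 6]
13: 0x61 (blk 6, set 2) → VC-HIT  vc=[21, 30, 10]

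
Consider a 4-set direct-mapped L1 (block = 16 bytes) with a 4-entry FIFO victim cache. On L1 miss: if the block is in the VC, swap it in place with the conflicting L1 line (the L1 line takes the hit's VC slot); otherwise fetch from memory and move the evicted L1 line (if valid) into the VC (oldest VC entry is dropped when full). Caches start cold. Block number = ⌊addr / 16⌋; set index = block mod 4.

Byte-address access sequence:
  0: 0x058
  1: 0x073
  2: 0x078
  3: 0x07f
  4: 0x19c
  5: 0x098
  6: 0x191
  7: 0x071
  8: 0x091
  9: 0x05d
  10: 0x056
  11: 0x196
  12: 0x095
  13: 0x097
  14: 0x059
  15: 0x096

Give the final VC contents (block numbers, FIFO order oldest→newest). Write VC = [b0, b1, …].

  [0] addr=0x58 blk=5 s=1: MISS | VC []
  [1] addr=0x73 blk=7 s=3: MISS | VC []
  [2] addr=0x78 blk=7 s=3: L1-HIT | VC []
  [3] addr=0x7f blk=7 s=3: L1-HIT | VC []
  [4] addr=0x19c blk=25 s=1: MISS | VC [5]
  [5] addr=0x98 blk=9 s=1: MISS | VC [5, 25]
  [6] addr=0x191 blk=25 s=1: VC-HIT | VC [5, 9]
  [7] addr=0x71 blk=7 s=3: L1-HIT | VC [5, 9]
  [8] addr=0x91 blk=9 s=1: VC-HIT | VC [5, 25]
  [9] addr=0x5d blk=5 s=1: VC-HIT | VC [9, 25]
  [10] addr=0x56 blk=5 s=1: L1-HIT | VC [9, 25]
  [11] addr=0x196 blk=25 s=1: VC-HIT | VC [9, 5]
  [12] addr=0x95 blk=9 s=1: VC-HIT | VC [25, 5]
  [13] addr=0x97 blk=9 s=1: L1-HIT | VC [25, 5]
  [14] addr=0x59 blk=5 s=1: VC-HIT | VC [25, 9]
  [15] addr=0x96 blk=9 s=1: VC-HIT | VC [25, 5]

VC = [25, 5]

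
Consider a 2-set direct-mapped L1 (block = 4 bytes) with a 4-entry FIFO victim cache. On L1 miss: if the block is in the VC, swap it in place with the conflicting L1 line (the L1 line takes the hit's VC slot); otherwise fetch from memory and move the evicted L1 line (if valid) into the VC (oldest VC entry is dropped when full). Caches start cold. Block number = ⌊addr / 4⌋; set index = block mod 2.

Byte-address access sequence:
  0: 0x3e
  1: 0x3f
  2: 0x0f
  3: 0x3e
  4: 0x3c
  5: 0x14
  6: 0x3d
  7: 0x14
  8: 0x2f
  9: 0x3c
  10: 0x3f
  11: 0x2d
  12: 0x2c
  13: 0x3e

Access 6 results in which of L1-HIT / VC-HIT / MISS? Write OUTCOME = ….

OUTCOME = VC-HIT

  [0] addr=0x3e blk=15 s=1: MISS | VC []
  [1] addr=0x3f blk=15 s=1: L1-HIT | VC []
  [2] addr=0xf blk=3 s=1: MISS | VC [15]
  [3] addr=0x3e blk=15 s=1: VC-HIT | VC [3]
  [4] addr=0x3c blk=15 s=1: L1-HIT | VC [3]
  [5] addr=0x14 blk=5 s=1: MISS | VC [3, 15]
  [6] addr=0x3d blk=15 s=1: VC-HIT | VC [3, 5]
  [7] addr=0x14 blk=5 s=1: VC-HIT | VC [3, 15]
  [8] addr=0x2f blk=11 s=1: MISS | VC [3, 15, 5]
  [9] addr=0x3c blk=15 s=1: VC-HIT | VC [3, 11, 5]
  [10] addr=0x3f blk=15 s=1: L1-HIT | VC [3, 11, 5]
  [11] addr=0x2d blk=11 s=1: VC-HIT | VC [3, 15, 5]
  [12] addr=0x2c blk=11 s=1: L1-HIT | VC [3, 15, 5]
  [13] addr=0x3e blk=15 s=1: VC-HIT | VC [3, 11, 5]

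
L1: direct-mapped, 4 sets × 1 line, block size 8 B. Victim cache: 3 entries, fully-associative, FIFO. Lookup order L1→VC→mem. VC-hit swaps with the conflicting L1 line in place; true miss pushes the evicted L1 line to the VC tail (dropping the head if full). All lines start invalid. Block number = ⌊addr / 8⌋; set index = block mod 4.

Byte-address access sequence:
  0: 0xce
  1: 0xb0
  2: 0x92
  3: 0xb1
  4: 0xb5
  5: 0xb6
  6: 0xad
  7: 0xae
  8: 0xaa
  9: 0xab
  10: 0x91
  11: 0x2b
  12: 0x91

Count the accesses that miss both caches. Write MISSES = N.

MISSES = 5

  [0] addr=0xce blk=25 s=1: MISS | VC []
  [1] addr=0xb0 blk=22 s=2: MISS | VC []
  [2] addr=0x92 blk=18 s=2: MISS | VC [22]
  [3] addr=0xb1 blk=22 s=2: VC-HIT | VC [18]
  [4] addr=0xb5 blk=22 s=2: L1-HIT | VC [18]
  [5] addr=0xb6 blk=22 s=2: L1-HIT | VC [18]
  [6] addr=0xad blk=21 s=1: MISS | VC [18, 25]
  [7] addr=0xae blk=21 s=1: L1-HIT | VC [18, 25]
  [8] addr=0xaa blk=21 s=1: L1-HIT | VC [18, 25]
  [9] addr=0xab blk=21 s=1: L1-HIT | VC [18, 25]
  [10] addr=0x91 blk=18 s=2: VC-HIT | VC [22, 25]
  [11] addr=0x2b blk=5 s=1: MISS | VC [22, 25, 21]
  [12] addr=0x91 blk=18 s=2: L1-HIT | VC [22, 25, 21]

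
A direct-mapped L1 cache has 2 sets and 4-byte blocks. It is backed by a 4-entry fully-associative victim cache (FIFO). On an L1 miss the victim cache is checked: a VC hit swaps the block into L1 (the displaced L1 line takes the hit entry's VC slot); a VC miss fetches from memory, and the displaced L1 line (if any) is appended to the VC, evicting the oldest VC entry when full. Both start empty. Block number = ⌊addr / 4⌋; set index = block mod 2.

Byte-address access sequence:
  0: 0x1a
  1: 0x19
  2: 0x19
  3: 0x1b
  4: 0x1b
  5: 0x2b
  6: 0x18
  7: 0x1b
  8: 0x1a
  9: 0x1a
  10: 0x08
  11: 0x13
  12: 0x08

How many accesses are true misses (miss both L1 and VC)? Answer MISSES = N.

0: 0x1a (blk 6, set 0) → MISS  vc=[]
1: 0x19 (blk 6, set 0) → L1-HIT  vc=[]
2: 0x19 (blk 6, set 0) → L1-HIT  vc=[]
3: 0x1b (blk 6, set 0) → L1-HIT  vc=[]
4: 0x1b (blk 6, set 0) → L1-HIT  vc=[]
5: 0x2b (blk 10, set 0) → MISS  vc=[6]
6: 0x18 (blk 6, set 0) → VC-HIT  vc=[10]
7: 0x1b (blk 6, set 0) → L1-HIT  vc=[10]
8: 0x1a (blk 6, set 0) → L1-HIT  vc=[10]
9: 0x1a (blk 6, set 0) → L1-HIT  vc=[10]
10: 0x8 (blk 2, set 0) → MISS  vc=[10, 6]
11: 0x13 (blk 4, set 0) → MISS  vc=[10, 6, 2]
12: 0x8 (blk 2, set 0) → VC-HIT  vc=[10, 6, 4]

MISSES = 4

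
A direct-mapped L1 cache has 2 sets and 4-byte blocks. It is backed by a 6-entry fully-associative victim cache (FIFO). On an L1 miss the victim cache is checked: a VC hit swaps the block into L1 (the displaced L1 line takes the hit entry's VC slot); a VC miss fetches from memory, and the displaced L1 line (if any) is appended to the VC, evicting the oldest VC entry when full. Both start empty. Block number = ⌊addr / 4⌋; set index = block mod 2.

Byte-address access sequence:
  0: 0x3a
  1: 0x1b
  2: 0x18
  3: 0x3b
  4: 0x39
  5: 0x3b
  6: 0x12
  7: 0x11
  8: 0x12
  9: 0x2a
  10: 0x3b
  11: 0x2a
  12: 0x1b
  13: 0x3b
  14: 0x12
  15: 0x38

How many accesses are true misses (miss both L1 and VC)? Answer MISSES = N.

MISSES = 4

0: 0x3a (blk 14, set 0) → MISS  vc=[]
1: 0x1b (blk 6, set 0) → MISS  vc=[14]
2: 0x18 (blk 6, set 0) → L1-HIT  vc=[14]
3: 0x3b (blk 14, set 0) → VC-HIT  vc=[6]
4: 0x39 (blk 14, set 0) → L1-HIT  vc=[6]
5: 0x3b (blk 14, set 0) → L1-HIT  vc=[6]
6: 0x12 (blk 4, set 0) → MISS  vc=[6, 14]
7: 0x11 (blk 4, set 0) → L1-HIT  vc=[6, 14]
8: 0x12 (blk 4, set 0) → L1-HIT  vc=[6, 14]
9: 0x2a (blk 10, set 0) → MISS  vc=[6, 14, 4]
10: 0x3b (blk 14, set 0) → VC-HIT  vc=[6, 10, 4]
11: 0x2a (blk 10, set 0) → VC-HIT  vc=[6, 14, 4]
12: 0x1b (blk 6, set 0) → VC-HIT  vc=[10, 14, 4]
13: 0x3b (blk 14, set 0) → VC-HIT  vc=[10, 6, 4]
14: 0x12 (blk 4, set 0) → VC-HIT  vc=[10, 6, 14]
15: 0x38 (blk 14, set 0) → VC-HIT  vc=[10, 6, 4]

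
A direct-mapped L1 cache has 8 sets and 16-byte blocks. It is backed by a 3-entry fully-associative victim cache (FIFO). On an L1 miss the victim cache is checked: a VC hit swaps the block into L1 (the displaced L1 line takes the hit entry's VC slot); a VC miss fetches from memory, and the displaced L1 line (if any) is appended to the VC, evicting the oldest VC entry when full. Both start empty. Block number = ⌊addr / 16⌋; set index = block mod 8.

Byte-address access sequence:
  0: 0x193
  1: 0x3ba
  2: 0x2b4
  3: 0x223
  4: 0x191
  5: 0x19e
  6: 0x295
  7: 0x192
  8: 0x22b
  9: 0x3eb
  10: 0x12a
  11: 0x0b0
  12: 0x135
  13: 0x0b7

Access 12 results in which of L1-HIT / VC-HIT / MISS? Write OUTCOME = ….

OUTCOME = MISS

0: 0x193 (blk 25, set 1) → MISS  vc=[]
1: 0x3ba (blk 59, set 3) → MISS  vc=[]
2: 0x2b4 (blk 43, set 3) → MISS  vc=[59]
3: 0x223 (blk 34, set 2) → MISS  vc=[59]
4: 0x191 (blk 25, set 1) → L1-HIT  vc=[59]
5: 0x19e (blk 25, set 1) → L1-HIT  vc=[59]
6: 0x295 (blk 41, set 1) → MISS  vc=[59, 25]
7: 0x192 (blk 25, set 1) → VC-HIT  vc=[59, 41]
8: 0x22b (blk 34, set 2) → L1-HIT  vc=[59, 41]
9: 0x3eb (blk 62, set 6) → MISS  vc=[59, 41]
10: 0x12a (blk 18, set 2) → MISS  vc=[59, 41, 34]
11: 0xb0 (blk 11, set 3) → MISS  vc=[41, 34, 43]
12: 0x135 (blk 19, set 3) → MISS  vc=[34, 43, 11]
13: 0xb7 (blk 11, set 3) → VC-HIT  vc=[34, 43, 19]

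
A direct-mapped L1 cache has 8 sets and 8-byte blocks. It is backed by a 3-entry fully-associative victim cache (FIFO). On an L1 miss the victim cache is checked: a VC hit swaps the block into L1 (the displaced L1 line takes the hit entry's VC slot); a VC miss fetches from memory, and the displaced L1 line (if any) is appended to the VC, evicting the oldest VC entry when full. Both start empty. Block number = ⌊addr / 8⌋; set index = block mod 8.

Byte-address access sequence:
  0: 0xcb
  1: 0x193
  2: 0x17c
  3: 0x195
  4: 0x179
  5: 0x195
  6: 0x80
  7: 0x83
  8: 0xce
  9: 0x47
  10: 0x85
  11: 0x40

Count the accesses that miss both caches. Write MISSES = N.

#0 0xcb→b25/s1 MISS; vc=[]
#1 0x193→b50/s2 MISS; vc=[]
#2 0x17c→b47/s7 MISS; vc=[]
#3 0x195→b50/s2 L1-HIT; vc=[]
#4 0x179→b47/s7 L1-HIT; vc=[]
#5 0x195→b50/s2 L1-HIT; vc=[]
#6 0x80→b16/s0 MISS; vc=[]
#7 0x83→b16/s0 L1-HIT; vc=[]
#8 0xce→b25/s1 L1-HIT; vc=[]
#9 0x47→b8/s0 MISS; vc=[16]
#10 0x85→b16/s0 VC-HIT; vc=[8]
#11 0x40→b8/s0 VC-HIT; vc=[16]

MISSES = 5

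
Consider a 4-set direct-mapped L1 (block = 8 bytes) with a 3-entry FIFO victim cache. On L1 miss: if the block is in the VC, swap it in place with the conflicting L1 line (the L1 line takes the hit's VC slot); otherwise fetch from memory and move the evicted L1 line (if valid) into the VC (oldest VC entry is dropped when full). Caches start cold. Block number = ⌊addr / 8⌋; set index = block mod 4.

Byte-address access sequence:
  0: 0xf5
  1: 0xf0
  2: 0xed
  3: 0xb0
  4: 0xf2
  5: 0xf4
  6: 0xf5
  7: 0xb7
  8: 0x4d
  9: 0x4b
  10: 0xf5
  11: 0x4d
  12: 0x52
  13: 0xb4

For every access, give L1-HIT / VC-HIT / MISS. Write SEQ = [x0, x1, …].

  [0] addr=0xf5 blk=30 s=2: MISS | VC []
  [1] addr=0xf0 blk=30 s=2: L1-HIT | VC []
  [2] addr=0xed blk=29 s=1: MISS | VC []
  [3] addr=0xb0 blk=22 s=2: MISS | VC [30]
  [4] addr=0xf2 blk=30 s=2: VC-HIT | VC [22]
  [5] addr=0xf4 blk=30 s=2: L1-HIT | VC [22]
  [6] addr=0xf5 blk=30 s=2: L1-HIT | VC [22]
  [7] addr=0xb7 blk=22 s=2: VC-HIT | VC [30]
  [8] addr=0x4d blk=9 s=1: MISS | VC [30, 29]
  [9] addr=0x4b blk=9 s=1: L1-HIT | VC [30, 29]
  [10] addr=0xf5 blk=30 s=2: VC-HIT | VC [22, 29]
  [11] addr=0x4d blk=9 s=1: L1-HIT | VC [22, 29]
  [12] addr=0x52 blk=10 s=2: MISS | VC [22, 29, 30]
  [13] addr=0xb4 blk=22 s=2: VC-HIT | VC [10, 29, 30]

SEQ = [MISS, L1-HIT, MISS, MISS, VC-HIT, L1-HIT, L1-HIT, VC-HIT, MISS, L1-HIT, VC-HIT, L1-HIT, MISS, VC-HIT]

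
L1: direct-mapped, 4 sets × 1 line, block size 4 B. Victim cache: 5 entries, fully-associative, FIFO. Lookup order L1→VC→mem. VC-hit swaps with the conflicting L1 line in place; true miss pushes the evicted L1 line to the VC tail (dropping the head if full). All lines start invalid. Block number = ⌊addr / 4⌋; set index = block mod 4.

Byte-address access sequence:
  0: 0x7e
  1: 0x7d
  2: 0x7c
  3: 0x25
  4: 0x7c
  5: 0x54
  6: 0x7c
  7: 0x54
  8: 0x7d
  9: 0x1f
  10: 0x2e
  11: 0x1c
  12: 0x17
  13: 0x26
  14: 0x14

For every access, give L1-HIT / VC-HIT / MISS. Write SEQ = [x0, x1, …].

SEQ = [MISS, L1-HIT, L1-HIT, MISS, L1-HIT, MISS, L1-HIT, L1-HIT, L1-HIT, MISS, MISS, VC-HIT, MISS, VC-HIT, VC-HIT]

0: 0x7e (blk 31, set 3) → MISS  vc=[]
1: 0x7d (blk 31, set 3) → L1-HIT  vc=[]
2: 0x7c (blk 31, set 3) → L1-HIT  vc=[]
3: 0x25 (blk 9, set 1) → MISS  vc=[]
4: 0x7c (blk 31, set 3) → L1-HIT  vc=[]
5: 0x54 (blk 21, set 1) → MISS  vc=[9]
6: 0x7c (blk 31, set 3) → L1-HIT  vc=[9]
7: 0x54 (blk 21, set 1) → L1-HIT  vc=[9]
8: 0x7d (blk 31, set 3) → L1-HIT  vc=[9]
9: 0x1f (blk 7, set 3) → MISS  vc=[9, 31]
10: 0x2e (blk 11, set 3) → MISS  vc=[9, 31, 7]
11: 0x1c (blk 7, set 3) → VC-HIT  vc=[9, 31, 11]
12: 0x17 (blk 5, set 1) → MISS  vc=[9, 31, 11, 21]
13: 0x26 (blk 9, set 1) → VC-HIT  vc=[5, 31, 11, 21]
14: 0x14 (blk 5, set 1) → VC-HIT  vc=[9, 31, 11, 21]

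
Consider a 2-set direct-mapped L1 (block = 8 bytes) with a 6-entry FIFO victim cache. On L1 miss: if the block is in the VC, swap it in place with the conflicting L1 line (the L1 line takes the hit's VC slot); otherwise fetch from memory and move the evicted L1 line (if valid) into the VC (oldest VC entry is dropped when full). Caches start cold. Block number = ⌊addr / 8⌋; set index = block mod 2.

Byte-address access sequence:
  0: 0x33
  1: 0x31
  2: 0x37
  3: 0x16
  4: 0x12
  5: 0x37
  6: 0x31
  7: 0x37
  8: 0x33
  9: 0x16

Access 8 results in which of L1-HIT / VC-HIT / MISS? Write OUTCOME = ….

  [0] addr=0x33 blk=6 s=0: MISS | VC []
  [1] addr=0x31 blk=6 s=0: L1-HIT | VC []
  [2] addr=0x37 blk=6 s=0: L1-HIT | VC []
  [3] addr=0x16 blk=2 s=0: MISS | VC [6]
  [4] addr=0x12 blk=2 s=0: L1-HIT | VC [6]
  [5] addr=0x37 blk=6 s=0: VC-HIT | VC [2]
  [6] addr=0x31 blk=6 s=0: L1-HIT | VC [2]
  [7] addr=0x37 blk=6 s=0: L1-HIT | VC [2]
  [8] addr=0x33 blk=6 s=0: L1-HIT | VC [2]
  [9] addr=0x16 blk=2 s=0: VC-HIT | VC [6]

OUTCOME = L1-HIT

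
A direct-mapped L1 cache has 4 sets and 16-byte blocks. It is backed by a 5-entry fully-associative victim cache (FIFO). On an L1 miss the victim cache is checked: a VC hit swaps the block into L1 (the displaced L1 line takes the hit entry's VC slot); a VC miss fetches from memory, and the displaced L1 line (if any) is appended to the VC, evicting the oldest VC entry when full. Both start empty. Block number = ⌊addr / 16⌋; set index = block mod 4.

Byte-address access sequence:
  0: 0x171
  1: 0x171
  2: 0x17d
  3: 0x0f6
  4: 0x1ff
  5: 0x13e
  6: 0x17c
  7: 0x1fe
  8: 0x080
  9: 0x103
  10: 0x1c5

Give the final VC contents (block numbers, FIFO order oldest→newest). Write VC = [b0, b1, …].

VC = [19, 15, 23, 8, 16]

#0 0x171→b23/s3 MISS; vc=[]
#1 0x171→b23/s3 L1-HIT; vc=[]
#2 0x17d→b23/s3 L1-HIT; vc=[]
#3 0xf6→b15/s3 MISS; vc=[23]
#4 0x1ff→b31/s3 MISS; vc=[23,15]
#5 0x13e→b19/s3 MISS; vc=[23,15,31]
#6 0x17c→b23/s3 VC-HIT; vc=[19,15,31]
#7 0x1fe→b31/s3 VC-HIT; vc=[19,15,23]
#8 0x80→b8/s0 MISS; vc=[19,15,23]
#9 0x103→b16/s0 MISS; vc=[19,15,23,8]
#10 0x1c5→b28/s0 MISS; vc=[19,15,23,8,16]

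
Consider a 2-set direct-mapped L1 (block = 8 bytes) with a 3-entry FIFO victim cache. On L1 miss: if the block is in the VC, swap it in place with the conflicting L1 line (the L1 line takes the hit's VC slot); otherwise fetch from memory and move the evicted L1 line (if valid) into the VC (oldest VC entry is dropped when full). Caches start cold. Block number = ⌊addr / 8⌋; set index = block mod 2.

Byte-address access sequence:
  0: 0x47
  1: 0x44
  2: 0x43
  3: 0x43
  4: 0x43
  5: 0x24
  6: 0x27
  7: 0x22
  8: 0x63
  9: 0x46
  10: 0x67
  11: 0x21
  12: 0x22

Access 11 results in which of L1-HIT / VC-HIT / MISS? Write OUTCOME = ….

  [0] addr=0x47 blk=8 s=0: MISS | VC []
  [1] addr=0x44 blk=8 s=0: L1-HIT | VC []
  [2] addr=0x43 blk=8 s=0: L1-HIT | VC []
  [3] addr=0x43 blk=8 s=0: L1-HIT | VC []
  [4] addr=0x43 blk=8 s=0: L1-HIT | VC []
  [5] addr=0x24 blk=4 s=0: MISS | VC [8]
  [6] addr=0x27 blk=4 s=0: L1-HIT | VC [8]
  [7] addr=0x22 blk=4 s=0: L1-HIT | VC [8]
  [8] addr=0x63 blk=12 s=0: MISS | VC [8, 4]
  [9] addr=0x46 blk=8 s=0: VC-HIT | VC [12, 4]
  [10] addr=0x67 blk=12 s=0: VC-HIT | VC [8, 4]
  [11] addr=0x21 blk=4 s=0: VC-HIT | VC [8, 12]
  [12] addr=0x22 blk=4 s=0: L1-HIT | VC [8, 12]

OUTCOME = VC-HIT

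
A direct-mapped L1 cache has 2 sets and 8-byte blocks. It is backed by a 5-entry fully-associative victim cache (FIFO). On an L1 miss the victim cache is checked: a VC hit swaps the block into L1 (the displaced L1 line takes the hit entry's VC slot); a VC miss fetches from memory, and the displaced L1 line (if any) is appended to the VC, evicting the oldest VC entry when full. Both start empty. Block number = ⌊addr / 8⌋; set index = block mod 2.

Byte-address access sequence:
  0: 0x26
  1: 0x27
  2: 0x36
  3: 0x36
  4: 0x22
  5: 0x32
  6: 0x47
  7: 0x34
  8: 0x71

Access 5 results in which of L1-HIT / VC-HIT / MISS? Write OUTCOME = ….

OUTCOME = VC-HIT

#0 0x26→b4/s0 MISS; vc=[]
#1 0x27→b4/s0 L1-HIT; vc=[]
#2 0x36→b6/s0 MISS; vc=[4]
#3 0x36→b6/s0 L1-HIT; vc=[4]
#4 0x22→b4/s0 VC-HIT; vc=[6]
#5 0x32→b6/s0 VC-HIT; vc=[4]
#6 0x47→b8/s0 MISS; vc=[4,6]
#7 0x34→b6/s0 VC-HIT; vc=[4,8]
#8 0x71→b14/s0 MISS; vc=[4,8,6]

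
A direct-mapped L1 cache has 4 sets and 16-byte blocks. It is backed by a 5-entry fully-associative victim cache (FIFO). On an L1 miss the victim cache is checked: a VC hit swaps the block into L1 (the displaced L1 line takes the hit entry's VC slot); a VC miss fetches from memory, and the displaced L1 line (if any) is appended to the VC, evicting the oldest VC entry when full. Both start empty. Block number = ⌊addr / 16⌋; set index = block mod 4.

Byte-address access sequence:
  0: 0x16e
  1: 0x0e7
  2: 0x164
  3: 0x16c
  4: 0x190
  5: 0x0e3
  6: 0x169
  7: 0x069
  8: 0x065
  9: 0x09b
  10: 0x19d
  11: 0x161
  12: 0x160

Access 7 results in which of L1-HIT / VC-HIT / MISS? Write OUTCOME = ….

0: 0x16e (blk 22, set 2) → MISS  vc=[]
1: 0xe7 (blk 14, set 2) → MISS  vc=[22]
2: 0x164 (blk 22, set 2) → VC-HIT  vc=[14]
3: 0x16c (blk 22, set 2) → L1-HIT  vc=[14]
4: 0x190 (blk 25, set 1) → MISS  vc=[14]
5: 0xe3 (blk 14, set 2) → VC-HIT  vc=[22]
6: 0x169 (blk 22, set 2) → VC-HIT  vc=[14]
7: 0x69 (blk 6, set 2) → MISS  vc=[14, 22]
8: 0x65 (blk 6, set 2) → L1-HIT  vc=[14, 22]
9: 0x9b (blk 9, set 1) → MISS  vc=[14, 22, 25]
10: 0x19d (blk 25, set 1) → VC-HIT  vc=[14, 22, 9]
11: 0x161 (blk 22, set 2) → VC-HIT  vc=[14, 6, 9]
12: 0x160 (blk 22, set 2) → L1-HIT  vc=[14, 6, 9]

OUTCOME = MISS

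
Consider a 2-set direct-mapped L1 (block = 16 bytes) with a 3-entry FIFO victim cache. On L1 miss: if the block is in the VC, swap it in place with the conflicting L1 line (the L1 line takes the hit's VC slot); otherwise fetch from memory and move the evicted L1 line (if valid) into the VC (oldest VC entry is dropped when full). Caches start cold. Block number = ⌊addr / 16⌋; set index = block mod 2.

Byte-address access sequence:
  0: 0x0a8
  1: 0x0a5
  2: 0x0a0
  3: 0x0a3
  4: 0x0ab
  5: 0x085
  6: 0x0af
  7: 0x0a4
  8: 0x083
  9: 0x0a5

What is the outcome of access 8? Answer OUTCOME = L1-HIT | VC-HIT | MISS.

0: 0xa8 (blk 10, set 0) → MISS  vc=[]
1: 0xa5 (blk 10, set 0) → L1-HIT  vc=[]
2: 0xa0 (blk 10, set 0) → L1-HIT  vc=[]
3: 0xa3 (blk 10, set 0) → L1-HIT  vc=[]
4: 0xab (blk 10, set 0) → L1-HIT  vc=[]
5: 0x85 (blk 8, set 0) → MISS  vc=[10]
6: 0xaf (blk 10, set 0) → VC-HIT  vc=[8]
7: 0xa4 (blk 10, set 0) → L1-HIT  vc=[8]
8: 0x83 (blk 8, set 0) → VC-HIT  vc=[10]
9: 0xa5 (blk 10, set 0) → VC-HIT  vc=[8]

OUTCOME = VC-HIT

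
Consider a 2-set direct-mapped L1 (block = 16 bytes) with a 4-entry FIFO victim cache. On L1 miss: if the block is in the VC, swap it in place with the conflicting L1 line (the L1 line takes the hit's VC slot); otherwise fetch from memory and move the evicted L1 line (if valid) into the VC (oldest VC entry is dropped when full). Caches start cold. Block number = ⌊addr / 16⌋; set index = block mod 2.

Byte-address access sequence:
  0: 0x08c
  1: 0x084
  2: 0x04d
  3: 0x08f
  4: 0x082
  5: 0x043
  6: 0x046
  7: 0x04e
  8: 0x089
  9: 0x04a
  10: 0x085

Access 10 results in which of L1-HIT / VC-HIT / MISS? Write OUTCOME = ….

#0 0x8c→b8/s0 MISS; vc=[]
#1 0x84→b8/s0 L1-HIT; vc=[]
#2 0x4d→b4/s0 MISS; vc=[8]
#3 0x8f→b8/s0 VC-HIT; vc=[4]
#4 0x82→b8/s0 L1-HIT; vc=[4]
#5 0x43→b4/s0 VC-HIT; vc=[8]
#6 0x46→b4/s0 L1-HIT; vc=[8]
#7 0x4e→b4/s0 L1-HIT; vc=[8]
#8 0x89→b8/s0 VC-HIT; vc=[4]
#9 0x4a→b4/s0 VC-HIT; vc=[8]
#10 0x85→b8/s0 VC-HIT; vc=[4]

OUTCOME = VC-HIT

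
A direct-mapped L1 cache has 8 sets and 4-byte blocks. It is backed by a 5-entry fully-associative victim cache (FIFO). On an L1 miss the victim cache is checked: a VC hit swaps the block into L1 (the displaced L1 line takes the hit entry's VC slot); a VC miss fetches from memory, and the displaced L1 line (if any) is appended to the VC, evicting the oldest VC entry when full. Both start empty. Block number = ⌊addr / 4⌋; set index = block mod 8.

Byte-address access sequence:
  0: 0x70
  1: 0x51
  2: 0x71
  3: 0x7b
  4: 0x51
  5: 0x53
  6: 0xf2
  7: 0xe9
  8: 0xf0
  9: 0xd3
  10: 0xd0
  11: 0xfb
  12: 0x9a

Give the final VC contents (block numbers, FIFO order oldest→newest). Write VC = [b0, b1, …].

VC = [28, 20, 60, 30, 62]

0: 0x70 (blk 28, set 4) → MISS  vc=[]
1: 0x51 (blk 20, set 4) → MISS  vc=[28]
2: 0x71 (blk 28, set 4) → VC-HIT  vc=[20]
3: 0x7b (blk 30, set 6) → MISS  vc=[20]
4: 0x51 (blk 20, set 4) → VC-HIT  vc=[28]
5: 0x53 (blk 20, set 4) → L1-HIT  vc=[28]
6: 0xf2 (blk 60, set 4) → MISS  vc=[28, 20]
7: 0xe9 (blk 58, set 2) → MISS  vc=[28, 20]
8: 0xf0 (blk 60, set 4) → L1-HIT  vc=[28, 20]
9: 0xd3 (blk 52, set 4) → MISS  vc=[28, 20, 60]
10: 0xd0 (blk 52, set 4) → L1-HIT  vc=[28, 20, 60]
11: 0xfb (blk 62, set 6) → MISS  vc=[28, 20, 60, 30]
12: 0x9a (blk 38, set 6) → MISS  vc=[28, 20, 60, 30, 62]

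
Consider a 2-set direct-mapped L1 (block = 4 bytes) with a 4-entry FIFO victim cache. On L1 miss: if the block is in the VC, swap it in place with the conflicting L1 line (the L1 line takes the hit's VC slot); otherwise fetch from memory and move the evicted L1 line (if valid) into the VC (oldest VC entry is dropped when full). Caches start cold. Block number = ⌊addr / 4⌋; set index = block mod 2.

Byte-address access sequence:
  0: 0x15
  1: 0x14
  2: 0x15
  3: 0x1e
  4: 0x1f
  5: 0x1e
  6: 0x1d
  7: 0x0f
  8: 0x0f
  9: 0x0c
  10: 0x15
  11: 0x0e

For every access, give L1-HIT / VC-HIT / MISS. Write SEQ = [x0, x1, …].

#0 0x15→b5/s1 MISS; vc=[]
#1 0x14→b5/s1 L1-HIT; vc=[]
#2 0x15→b5/s1 L1-HIT; vc=[]
#3 0x1e→b7/s1 MISS; vc=[5]
#4 0x1f→b7/s1 L1-HIT; vc=[5]
#5 0x1e→b7/s1 L1-HIT; vc=[5]
#6 0x1d→b7/s1 L1-HIT; vc=[5]
#7 0xf→b3/s1 MISS; vc=[5,7]
#8 0xf→b3/s1 L1-HIT; vc=[5,7]
#9 0xc→b3/s1 L1-HIT; vc=[5,7]
#10 0x15→b5/s1 VC-HIT; vc=[3,7]
#11 0xe→b3/s1 VC-HIT; vc=[5,7]

SEQ = [MISS, L1-HIT, L1-HIT, MISS, L1-HIT, L1-HIT, L1-HIT, MISS, L1-HIT, L1-HIT, VC-HIT, VC-HIT]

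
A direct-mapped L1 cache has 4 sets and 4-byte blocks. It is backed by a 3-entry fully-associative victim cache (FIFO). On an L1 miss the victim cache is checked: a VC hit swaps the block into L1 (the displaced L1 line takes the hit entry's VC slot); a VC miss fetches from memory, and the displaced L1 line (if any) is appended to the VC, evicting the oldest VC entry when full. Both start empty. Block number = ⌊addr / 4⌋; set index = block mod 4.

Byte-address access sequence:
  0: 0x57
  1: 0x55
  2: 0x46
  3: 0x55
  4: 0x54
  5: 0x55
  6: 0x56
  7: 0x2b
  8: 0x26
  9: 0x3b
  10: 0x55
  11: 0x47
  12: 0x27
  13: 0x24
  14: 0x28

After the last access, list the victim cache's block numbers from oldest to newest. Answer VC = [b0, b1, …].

VC = [21, 17, 14]

0: 0x57 (blk 21, set 1) → MISS  vc=[]
1: 0x55 (blk 21, set 1) → L1-HIT  vc=[]
2: 0x46 (blk 17, set 1) → MISS  vc=[21]
3: 0x55 (blk 21, set 1) → VC-HIT  vc=[17]
4: 0x54 (blk 21, set 1) → L1-HIT  vc=[17]
5: 0x55 (blk 21, set 1) → L1-HIT  vc=[17]
6: 0x56 (blk 21, set 1) → L1-HIT  vc=[17]
7: 0x2b (blk 10, set 2) → MISS  vc=[17]
8: 0x26 (blk 9, set 1) → MISS  vc=[17, 21]
9: 0x3b (blk 14, set 2) → MISS  vc=[17, 21, 10]
10: 0x55 (blk 21, set 1) → VC-HIT  vc=[17, 9, 10]
11: 0x47 (blk 17, set 1) → VC-HIT  vc=[21, 9, 10]
12: 0x27 (blk 9, set 1) → VC-HIT  vc=[21, 17, 10]
13: 0x24 (blk 9, set 1) → L1-HIT  vc=[21, 17, 10]
14: 0x28 (blk 10, set 2) → VC-HIT  vc=[21, 17, 14]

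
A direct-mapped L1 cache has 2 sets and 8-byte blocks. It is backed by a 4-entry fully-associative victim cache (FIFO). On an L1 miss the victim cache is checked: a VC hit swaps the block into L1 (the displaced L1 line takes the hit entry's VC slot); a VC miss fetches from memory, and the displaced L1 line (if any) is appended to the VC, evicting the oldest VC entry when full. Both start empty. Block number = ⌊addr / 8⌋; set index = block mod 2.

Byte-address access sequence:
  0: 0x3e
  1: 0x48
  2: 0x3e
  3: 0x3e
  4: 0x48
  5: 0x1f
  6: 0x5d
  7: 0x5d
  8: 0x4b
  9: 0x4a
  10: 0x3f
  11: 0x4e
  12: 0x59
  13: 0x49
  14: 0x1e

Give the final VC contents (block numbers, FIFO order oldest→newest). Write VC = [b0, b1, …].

  [0] addr=0x3e blk=7 s=1: MISS | VC []
  [1] addr=0x48 blk=9 s=1: MISS | VC [7]
  [2] addr=0x3e blk=7 s=1: VC-HIT | VC [9]
  [3] addr=0x3e blk=7 s=1: L1-HIT | VC [9]
  [4] addr=0x48 blk=9 s=1: VC-HIT | VC [7]
  [5] addr=0x1f blk=3 s=1: MISS | VC [7, 9]
  [6] addr=0x5d blk=11 s=1: MISS | VC [7, 9, 3]
  [7] addr=0x5d blk=11 s=1: L1-HIT | VC [7, 9, 3]
  [8] addr=0x4b blk=9 s=1: VC-HIT | VC [7, 11, 3]
  [9] addr=0x4a blk=9 s=1: L1-HIT | VC [7, 11, 3]
  [10] addr=0x3f blk=7 s=1: VC-HIT | VC [9, 11, 3]
  [11] addr=0x4e blk=9 s=1: VC-HIT | VC [7, 11, 3]
  [12] addr=0x59 blk=11 s=1: VC-HIT | VC [7, 9, 3]
  [13] addr=0x49 blk=9 s=1: VC-HIT | VC [7, 11, 3]
  [14] addr=0x1e blk=3 s=1: VC-HIT | VC [7, 11, 9]

VC = [7, 11, 9]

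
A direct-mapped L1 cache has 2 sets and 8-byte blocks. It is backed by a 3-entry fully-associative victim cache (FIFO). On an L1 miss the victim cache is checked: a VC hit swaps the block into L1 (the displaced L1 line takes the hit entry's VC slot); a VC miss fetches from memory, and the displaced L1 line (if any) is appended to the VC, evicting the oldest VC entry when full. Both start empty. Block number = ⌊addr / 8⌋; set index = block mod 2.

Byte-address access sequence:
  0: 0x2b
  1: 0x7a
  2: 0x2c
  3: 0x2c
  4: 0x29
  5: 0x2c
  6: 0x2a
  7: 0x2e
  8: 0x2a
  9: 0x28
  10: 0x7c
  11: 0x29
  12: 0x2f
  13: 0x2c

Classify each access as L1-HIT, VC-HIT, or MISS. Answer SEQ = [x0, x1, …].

SEQ = [MISS, MISS, VC-HIT, L1-HIT, L1-HIT, L1-HIT, L1-HIT, L1-HIT, L1-HIT, L1-HIT, VC-HIT, VC-HIT, L1-HIT, L1-HIT]

#0 0x2b→b5/s1 MISS; vc=[]
#1 0x7a→b15/s1 MISS; vc=[5]
#2 0x2c→b5/s1 VC-HIT; vc=[15]
#3 0x2c→b5/s1 L1-HIT; vc=[15]
#4 0x29→b5/s1 L1-HIT; vc=[15]
#5 0x2c→b5/s1 L1-HIT; vc=[15]
#6 0x2a→b5/s1 L1-HIT; vc=[15]
#7 0x2e→b5/s1 L1-HIT; vc=[15]
#8 0x2a→b5/s1 L1-HIT; vc=[15]
#9 0x28→b5/s1 L1-HIT; vc=[15]
#10 0x7c→b15/s1 VC-HIT; vc=[5]
#11 0x29→b5/s1 VC-HIT; vc=[15]
#12 0x2f→b5/s1 L1-HIT; vc=[15]
#13 0x2c→b5/s1 L1-HIT; vc=[15]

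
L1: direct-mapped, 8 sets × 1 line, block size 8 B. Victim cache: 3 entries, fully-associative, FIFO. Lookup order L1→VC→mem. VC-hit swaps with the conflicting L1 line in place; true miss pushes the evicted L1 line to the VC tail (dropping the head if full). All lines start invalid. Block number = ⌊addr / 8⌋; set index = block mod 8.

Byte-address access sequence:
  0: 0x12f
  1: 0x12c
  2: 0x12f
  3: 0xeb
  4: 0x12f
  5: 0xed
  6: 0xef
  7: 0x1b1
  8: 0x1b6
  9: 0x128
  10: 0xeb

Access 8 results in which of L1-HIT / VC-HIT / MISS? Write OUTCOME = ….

OUTCOME = L1-HIT

0: 0x12f (blk 37, set 5) → MISS  vc=[]
1: 0x12c (blk 37, set 5) → L1-HIT  vc=[]
2: 0x12f (blk 37, set 5) → L1-HIT  vc=[]
3: 0xeb (blk 29, set 5) → MISS  vc=[37]
4: 0x12f (blk 37, set 5) → VC-HIT  vc=[29]
5: 0xed (blk 29, set 5) → VC-HIT  vc=[37]
6: 0xef (blk 29, set 5) → L1-HIT  vc=[37]
7: 0x1b1 (blk 54, set 6) → MISS  vc=[37]
8: 0x1b6 (blk 54, set 6) → L1-HIT  vc=[37]
9: 0x128 (blk 37, set 5) → VC-HIT  vc=[29]
10: 0xeb (blk 29, set 5) → VC-HIT  vc=[37]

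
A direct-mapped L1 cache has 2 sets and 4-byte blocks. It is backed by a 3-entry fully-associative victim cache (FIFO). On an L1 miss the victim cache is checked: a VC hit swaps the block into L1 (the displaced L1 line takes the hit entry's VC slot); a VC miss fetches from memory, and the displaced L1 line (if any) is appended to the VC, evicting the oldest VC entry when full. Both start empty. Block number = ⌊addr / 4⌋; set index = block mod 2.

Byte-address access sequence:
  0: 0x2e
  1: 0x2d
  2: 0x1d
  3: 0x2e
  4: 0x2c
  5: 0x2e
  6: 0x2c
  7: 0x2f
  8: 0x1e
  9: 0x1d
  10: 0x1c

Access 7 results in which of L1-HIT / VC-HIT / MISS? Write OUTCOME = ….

OUTCOME = L1-HIT

  [0] addr=0x2e blk=11 s=1: MISS | VC []
  [1] addr=0x2d blk=11 s=1: L1-HIT | VC []
  [2] addr=0x1d blk=7 s=1: MISS | VC [11]
  [3] addr=0x2e blk=11 s=1: VC-HIT | VC [7]
  [4] addr=0x2c blk=11 s=1: L1-HIT | VC [7]
  [5] addr=0x2e blk=11 s=1: L1-HIT | VC [7]
  [6] addr=0x2c blk=11 s=1: L1-HIT | VC [7]
  [7] addr=0x2f blk=11 s=1: L1-HIT | VC [7]
  [8] addr=0x1e blk=7 s=1: VC-HIT | VC [11]
  [9] addr=0x1d blk=7 s=1: L1-HIT | VC [11]
  [10] addr=0x1c blk=7 s=1: L1-HIT | VC [11]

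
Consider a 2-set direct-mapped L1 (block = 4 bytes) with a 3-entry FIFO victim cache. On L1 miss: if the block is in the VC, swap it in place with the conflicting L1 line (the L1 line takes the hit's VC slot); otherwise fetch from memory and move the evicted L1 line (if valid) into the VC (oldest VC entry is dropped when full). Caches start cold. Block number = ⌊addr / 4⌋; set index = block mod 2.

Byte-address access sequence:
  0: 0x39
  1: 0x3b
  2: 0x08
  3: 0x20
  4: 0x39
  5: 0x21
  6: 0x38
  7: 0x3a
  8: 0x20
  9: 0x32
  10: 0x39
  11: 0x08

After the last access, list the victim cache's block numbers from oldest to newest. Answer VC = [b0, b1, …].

VC = [12, 14, 8]

  [0] addr=0x39 blk=14 s=0: MISS | VC []
  [1] addr=0x3b blk=14 s=0: L1-HIT | VC []
  [2] addr=0x8 blk=2 s=0: MISS | VC [14]
  [3] addr=0x20 blk=8 s=0: MISS | VC [14, 2]
  [4] addr=0x39 blk=14 s=0: VC-HIT | VC [8, 2]
  [5] addr=0x21 blk=8 s=0: VC-HIT | VC [14, 2]
  [6] addr=0x38 blk=14 s=0: VC-HIT | VC [8, 2]
  [7] addr=0x3a blk=14 s=0: L1-HIT | VC [8, 2]
  [8] addr=0x20 blk=8 s=0: VC-HIT | VC [14, 2]
  [9] addr=0x32 blk=12 s=0: MISS | VC [14, 2, 8]
  [10] addr=0x39 blk=14 s=0: VC-HIT | VC [12, 2, 8]
  [11] addr=0x8 blk=2 s=0: VC-HIT | VC [12, 14, 8]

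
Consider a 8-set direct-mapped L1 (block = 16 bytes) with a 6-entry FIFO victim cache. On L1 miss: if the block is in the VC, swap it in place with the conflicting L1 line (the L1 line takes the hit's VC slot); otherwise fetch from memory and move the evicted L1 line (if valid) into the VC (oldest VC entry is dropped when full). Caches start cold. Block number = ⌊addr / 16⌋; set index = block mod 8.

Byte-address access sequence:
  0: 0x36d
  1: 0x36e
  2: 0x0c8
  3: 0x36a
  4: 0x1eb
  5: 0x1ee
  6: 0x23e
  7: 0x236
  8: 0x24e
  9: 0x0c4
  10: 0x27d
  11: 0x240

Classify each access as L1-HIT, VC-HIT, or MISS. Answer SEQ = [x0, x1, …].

SEQ = [MISS, L1-HIT, MISS, L1-HIT, MISS, L1-HIT, MISS, L1-HIT, MISS, VC-HIT, MISS, VC-HIT]

#0 0x36d→b54/s6 MISS; vc=[]
#1 0x36e→b54/s6 L1-HIT; vc=[]
#2 0xc8→b12/s4 MISS; vc=[]
#3 0x36a→b54/s6 L1-HIT; vc=[]
#4 0x1eb→b30/s6 MISS; vc=[54]
#5 0x1ee→b30/s6 L1-HIT; vc=[54]
#6 0x23e→b35/s3 MISS; vc=[54]
#7 0x236→b35/s3 L1-HIT; vc=[54]
#8 0x24e→b36/s4 MISS; vc=[54,12]
#9 0xc4→b12/s4 VC-HIT; vc=[54,36]
#10 0x27d→b39/s7 MISS; vc=[54,36]
#11 0x240→b36/s4 VC-HIT; vc=[54,12]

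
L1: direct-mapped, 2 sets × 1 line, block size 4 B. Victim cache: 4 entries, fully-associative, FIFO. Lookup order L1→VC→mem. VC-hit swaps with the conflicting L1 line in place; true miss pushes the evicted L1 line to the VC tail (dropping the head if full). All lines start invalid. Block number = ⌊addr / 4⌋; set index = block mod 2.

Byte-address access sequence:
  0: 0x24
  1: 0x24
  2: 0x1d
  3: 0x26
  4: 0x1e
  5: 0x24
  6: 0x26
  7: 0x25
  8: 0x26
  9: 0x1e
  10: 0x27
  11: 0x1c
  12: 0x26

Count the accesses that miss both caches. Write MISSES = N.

0: 0x24 (blk 9, set 1) → MISS  vc=[]
1: 0x24 (blk 9, set 1) → L1-HIT  vc=[]
2: 0x1d (blk 7, set 1) → MISS  vc=[9]
3: 0x26 (blk 9, set 1) → VC-HIT  vc=[7]
4: 0x1e (blk 7, set 1) → VC-HIT  vc=[9]
5: 0x24 (blk 9, set 1) → VC-HIT  vc=[7]
6: 0x26 (blk 9, set 1) → L1-HIT  vc=[7]
7: 0x25 (blk 9, set 1) → L1-HIT  vc=[7]
8: 0x26 (blk 9, set 1) → L1-HIT  vc=[7]
9: 0x1e (blk 7, set 1) → VC-HIT  vc=[9]
10: 0x27 (blk 9, set 1) → VC-HIT  vc=[7]
11: 0x1c (blk 7, set 1) → VC-HIT  vc=[9]
12: 0x26 (blk 9, set 1) → VC-HIT  vc=[7]

MISSES = 2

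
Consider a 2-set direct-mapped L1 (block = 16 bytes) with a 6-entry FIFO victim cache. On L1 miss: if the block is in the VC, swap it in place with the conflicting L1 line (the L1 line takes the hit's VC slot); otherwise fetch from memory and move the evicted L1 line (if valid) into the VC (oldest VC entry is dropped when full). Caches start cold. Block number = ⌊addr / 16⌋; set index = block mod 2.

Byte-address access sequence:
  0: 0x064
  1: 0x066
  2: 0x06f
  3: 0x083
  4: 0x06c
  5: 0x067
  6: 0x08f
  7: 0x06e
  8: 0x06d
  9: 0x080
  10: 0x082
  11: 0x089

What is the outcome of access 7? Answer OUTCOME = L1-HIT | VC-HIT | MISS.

OUTCOME = VC-HIT

  [0] addr=0x64 blk=6 s=0: MISS | VC []
  [1] addr=0x66 blk=6 s=0: L1-HIT | VC []
  [2] addr=0x6f blk=6 s=0: L1-HIT | VC []
  [3] addr=0x83 blk=8 s=0: MISS | VC [6]
  [4] addr=0x6c blk=6 s=0: VC-HIT | VC [8]
  [5] addr=0x67 blk=6 s=0: L1-HIT | VC [8]
  [6] addr=0x8f blk=8 s=0: VC-HIT | VC [6]
  [7] addr=0x6e blk=6 s=0: VC-HIT | VC [8]
  [8] addr=0x6d blk=6 s=0: L1-HIT | VC [8]
  [9] addr=0x80 blk=8 s=0: VC-HIT | VC [6]
  [10] addr=0x82 blk=8 s=0: L1-HIT | VC [6]
  [11] addr=0x89 blk=8 s=0: L1-HIT | VC [6]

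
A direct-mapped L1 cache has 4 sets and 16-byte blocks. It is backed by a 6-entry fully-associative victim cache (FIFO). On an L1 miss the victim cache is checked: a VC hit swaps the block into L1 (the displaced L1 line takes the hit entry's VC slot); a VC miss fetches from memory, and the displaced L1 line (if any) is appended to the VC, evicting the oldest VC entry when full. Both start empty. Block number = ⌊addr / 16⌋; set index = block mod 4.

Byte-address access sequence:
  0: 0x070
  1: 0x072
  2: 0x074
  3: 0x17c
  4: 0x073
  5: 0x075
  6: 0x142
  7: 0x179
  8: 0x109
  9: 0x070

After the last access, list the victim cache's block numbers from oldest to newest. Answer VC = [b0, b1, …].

#0 0x70→b7/s3 MISS; vc=[]
#1 0x72→b7/s3 L1-HIT; vc=[]
#2 0x74→b7/s3 L1-HIT; vc=[]
#3 0x17c→b23/s3 MISS; vc=[7]
#4 0x73→b7/s3 VC-HIT; vc=[23]
#5 0x75→b7/s3 L1-HIT; vc=[23]
#6 0x142→b20/s0 MISS; vc=[23]
#7 0x179→b23/s3 VC-HIT; vc=[7]
#8 0x109→b16/s0 MISS; vc=[7,20]
#9 0x70→b7/s3 VC-HIT; vc=[23,20]

VC = [23, 20]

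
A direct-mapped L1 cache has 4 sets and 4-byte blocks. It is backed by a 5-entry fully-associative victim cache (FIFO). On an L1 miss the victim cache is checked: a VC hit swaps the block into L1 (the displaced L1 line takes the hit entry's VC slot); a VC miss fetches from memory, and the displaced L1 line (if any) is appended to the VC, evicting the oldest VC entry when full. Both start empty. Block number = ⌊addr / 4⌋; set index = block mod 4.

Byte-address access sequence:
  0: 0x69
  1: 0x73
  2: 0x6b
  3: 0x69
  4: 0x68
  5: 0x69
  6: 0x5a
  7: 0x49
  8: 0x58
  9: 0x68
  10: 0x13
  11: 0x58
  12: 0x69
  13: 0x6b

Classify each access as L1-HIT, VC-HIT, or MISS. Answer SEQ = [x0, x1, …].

SEQ = [MISS, MISS, L1-HIT, L1-HIT, L1-HIT, L1-HIT, MISS, MISS, VC-HIT, VC-HIT, MISS, VC-HIT, VC-HIT, L1-HIT]

#0 0x69→b26/s2 MISS; vc=[]
#1 0x73→b28/s0 MISS; vc=[]
#2 0x6b→b26/s2 L1-HIT; vc=[]
#3 0x69→b26/s2 L1-HIT; vc=[]
#4 0x68→b26/s2 L1-HIT; vc=[]
#5 0x69→b26/s2 L1-HIT; vc=[]
#6 0x5a→b22/s2 MISS; vc=[26]
#7 0x49→b18/s2 MISS; vc=[26,22]
#8 0x58→b22/s2 VC-HIT; vc=[26,18]
#9 0x68→b26/s2 VC-HIT; vc=[22,18]
#10 0x13→b4/s0 MISS; vc=[22,18,28]
#11 0x58→b22/s2 VC-HIT; vc=[26,18,28]
#12 0x69→b26/s2 VC-HIT; vc=[22,18,28]
#13 0x6b→b26/s2 L1-HIT; vc=[22,18,28]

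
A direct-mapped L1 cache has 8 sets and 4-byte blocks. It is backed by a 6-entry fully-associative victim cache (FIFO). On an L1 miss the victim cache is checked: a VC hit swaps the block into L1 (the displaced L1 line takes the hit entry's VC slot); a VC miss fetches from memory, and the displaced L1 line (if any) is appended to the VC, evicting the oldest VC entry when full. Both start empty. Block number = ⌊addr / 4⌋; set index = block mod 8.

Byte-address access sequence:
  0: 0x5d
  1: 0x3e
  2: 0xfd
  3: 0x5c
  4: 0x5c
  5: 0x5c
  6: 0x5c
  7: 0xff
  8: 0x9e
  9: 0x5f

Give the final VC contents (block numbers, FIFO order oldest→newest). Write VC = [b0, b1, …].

#0 0x5d→b23/s7 MISS; vc=[]
#1 0x3e→b15/s7 MISS; vc=[23]
#2 0xfd→b63/s7 MISS; vc=[23,15]
#3 0x5c→b23/s7 VC-HIT; vc=[63,15]
#4 0x5c→b23/s7 L1-HIT; vc=[63,15]
#5 0x5c→b23/s7 L1-HIT; vc=[63,15]
#6 0x5c→b23/s7 L1-HIT; vc=[63,15]
#7 0xff→b63/s7 VC-HIT; vc=[23,15]
#8 0x9e→b39/s7 MISS; vc=[23,15,63]
#9 0x5f→b23/s7 VC-HIT; vc=[39,15,63]

VC = [39, 15, 63]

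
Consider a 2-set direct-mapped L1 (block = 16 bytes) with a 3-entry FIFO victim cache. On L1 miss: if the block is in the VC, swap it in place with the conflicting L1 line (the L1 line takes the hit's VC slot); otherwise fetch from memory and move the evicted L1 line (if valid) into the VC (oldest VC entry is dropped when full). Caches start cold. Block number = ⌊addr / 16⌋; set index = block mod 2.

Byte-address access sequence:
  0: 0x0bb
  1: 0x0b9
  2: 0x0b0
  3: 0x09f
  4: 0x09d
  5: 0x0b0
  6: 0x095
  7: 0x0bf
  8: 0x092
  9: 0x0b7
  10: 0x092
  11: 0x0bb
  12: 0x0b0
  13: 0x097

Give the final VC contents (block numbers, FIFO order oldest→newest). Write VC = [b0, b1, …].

VC = [11]

#0 0xbb→b11/s1 MISS; vc=[]
#1 0xb9→b11/s1 L1-HIT; vc=[]
#2 0xb0→b11/s1 L1-HIT; vc=[]
#3 0x9f→b9/s1 MISS; vc=[11]
#4 0x9d→b9/s1 L1-HIT; vc=[11]
#5 0xb0→b11/s1 VC-HIT; vc=[9]
#6 0x95→b9/s1 VC-HIT; vc=[11]
#7 0xbf→b11/s1 VC-HIT; vc=[9]
#8 0x92→b9/s1 VC-HIT; vc=[11]
#9 0xb7→b11/s1 VC-HIT; vc=[9]
#10 0x92→b9/s1 VC-HIT; vc=[11]
#11 0xbb→b11/s1 VC-HIT; vc=[9]
#12 0xb0→b11/s1 L1-HIT; vc=[9]
#13 0x97→b9/s1 VC-HIT; vc=[11]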